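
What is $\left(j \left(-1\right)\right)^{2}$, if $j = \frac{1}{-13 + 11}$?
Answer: $\frac{1}{4} \approx 0.25$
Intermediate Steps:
$j = - \frac{1}{2}$ ($j = \frac{1}{-2} = - \frac{1}{2} \approx -0.5$)
$\left(j \left(-1\right)\right)^{2} = \left(\left(- \frac{1}{2}\right) \left(-1\right)\right)^{2} = \left(\frac{1}{2}\right)^{2} = \frac{1}{4}$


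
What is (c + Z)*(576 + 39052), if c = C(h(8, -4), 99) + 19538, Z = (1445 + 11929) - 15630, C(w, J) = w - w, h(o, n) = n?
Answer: 684851096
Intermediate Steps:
C(w, J) = 0
Z = -2256 (Z = 13374 - 15630 = -2256)
c = 19538 (c = 0 + 19538 = 19538)
(c + Z)*(576 + 39052) = (19538 - 2256)*(576 + 39052) = 17282*39628 = 684851096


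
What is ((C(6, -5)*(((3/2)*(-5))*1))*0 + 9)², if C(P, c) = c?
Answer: 81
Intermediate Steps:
((C(6, -5)*(((3/2)*(-5))*1))*0 + 9)² = (-5*(3/2)*(-5)*0 + 9)² = (-(-75)/2*0 + 9)² = (-5*(-15/2)*0 + 9)² = ((75/2)*0 + 9)² = (0 + 9)² = 9² = 81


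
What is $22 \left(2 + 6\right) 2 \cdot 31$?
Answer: $10912$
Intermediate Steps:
$22 \left(2 + 6\right) 2 \cdot 31 = 22 \cdot 8 \cdot 2 \cdot 31 = 22 \cdot 16 \cdot 31 = 352 \cdot 31 = 10912$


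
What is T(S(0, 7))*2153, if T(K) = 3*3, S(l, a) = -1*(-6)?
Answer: 19377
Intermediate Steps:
S(l, a) = 6
T(K) = 9
T(S(0, 7))*2153 = 9*2153 = 19377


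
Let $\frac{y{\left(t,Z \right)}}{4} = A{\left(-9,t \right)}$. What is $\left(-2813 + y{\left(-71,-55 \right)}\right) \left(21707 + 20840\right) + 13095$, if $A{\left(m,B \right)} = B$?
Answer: $-131754964$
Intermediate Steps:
$y{\left(t,Z \right)} = 4 t$
$\left(-2813 + y{\left(-71,-55 \right)}\right) \left(21707 + 20840\right) + 13095 = \left(-2813 + 4 \left(-71\right)\right) \left(21707 + 20840\right) + 13095 = \left(-2813 - 284\right) 42547 + 13095 = \left(-3097\right) 42547 + 13095 = -131768059 + 13095 = -131754964$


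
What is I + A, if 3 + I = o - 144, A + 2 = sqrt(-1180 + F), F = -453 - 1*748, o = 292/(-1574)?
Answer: -117409/787 + I*sqrt(2381) ≈ -149.19 + 48.795*I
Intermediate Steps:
o = -146/787 (o = 292*(-1/1574) = -146/787 ≈ -0.18551)
F = -1201 (F = -453 - 748 = -1201)
A = -2 + I*sqrt(2381) (A = -2 + sqrt(-1180 - 1201) = -2 + sqrt(-2381) = -2 + I*sqrt(2381) ≈ -2.0 + 48.795*I)
I = -115835/787 (I = -3 + (-146/787 - 144) = -3 - 113474/787 = -115835/787 ≈ -147.19)
I + A = -115835/787 + (-2 + I*sqrt(2381)) = -117409/787 + I*sqrt(2381)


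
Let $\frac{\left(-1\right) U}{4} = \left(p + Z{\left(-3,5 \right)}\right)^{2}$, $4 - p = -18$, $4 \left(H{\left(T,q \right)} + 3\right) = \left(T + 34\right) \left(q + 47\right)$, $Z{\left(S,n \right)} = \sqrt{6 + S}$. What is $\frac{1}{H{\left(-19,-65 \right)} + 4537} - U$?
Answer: $\frac{17401486}{8933} + 176 \sqrt{3} \approx 2252.8$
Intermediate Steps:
$H{\left(T,q \right)} = -3 + \frac{\left(34 + T\right) \left(47 + q\right)}{4}$ ($H{\left(T,q \right)} = -3 + \frac{\left(T + 34\right) \left(q + 47\right)}{4} = -3 + \frac{\left(34 + T\right) \left(47 + q\right)}{4}$)
$p = 22$ ($p = 4 - -18 = 4 + 18 = 22$)
$U = - 4 \left(22 + \sqrt{3}\right)^{2}$ ($U = - 4 \left(22 + \sqrt{6 - 3}\right)^{2} = - 4 \left(22 + \sqrt{3}\right)^{2} \approx -2252.8$)
$\frac{1}{H{\left(-19,-65 \right)} + 4537} - U = \frac{1}{\left(\frac{793}{2} + \frac{17}{2} \left(-65\right) + \frac{47}{4} \left(-19\right) + \frac{1}{4} \left(-19\right) \left(-65\right)\right) + 4537} - \left(-1948 - 176 \sqrt{3}\right) = \frac{1}{\left(\frac{793}{2} - \frac{1105}{2} - \frac{893}{4} + \frac{1235}{4}\right) + 4537} + \left(1948 + 176 \sqrt{3}\right) = \frac{1}{- \frac{141}{2} + 4537} + \left(1948 + 176 \sqrt{3}\right) = \frac{1}{\frac{8933}{2}} + \left(1948 + 176 \sqrt{3}\right) = \frac{2}{8933} + \left(1948 + 176 \sqrt{3}\right) = \frac{17401486}{8933} + 176 \sqrt{3}$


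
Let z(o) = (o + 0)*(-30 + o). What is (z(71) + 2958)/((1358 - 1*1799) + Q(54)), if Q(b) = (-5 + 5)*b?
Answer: -5869/441 ≈ -13.308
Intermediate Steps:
Q(b) = 0 (Q(b) = 0*b = 0)
z(o) = o*(-30 + o)
(z(71) + 2958)/((1358 - 1*1799) + Q(54)) = (71*(-30 + 71) + 2958)/((1358 - 1*1799) + 0) = (71*41 + 2958)/((1358 - 1799) + 0) = (2911 + 2958)/(-441 + 0) = 5869/(-441) = 5869*(-1/441) = -5869/441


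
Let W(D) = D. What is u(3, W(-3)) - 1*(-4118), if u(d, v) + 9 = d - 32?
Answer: 4080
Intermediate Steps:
u(d, v) = -41 + d (u(d, v) = -9 + (d - 32) = -9 + (-32 + d) = -41 + d)
u(3, W(-3)) - 1*(-4118) = (-41 + 3) - 1*(-4118) = -38 + 4118 = 4080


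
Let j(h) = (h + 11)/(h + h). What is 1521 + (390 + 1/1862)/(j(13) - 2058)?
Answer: 75726631331/49793604 ≈ 1520.8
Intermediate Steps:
j(h) = (11 + h)/(2*h) (j(h) = (11 + h)/((2*h)) = (11 + h)*(1/(2*h)) = (11 + h)/(2*h))
1521 + (390 + 1/1862)/(j(13) - 2058) = 1521 + (390 + 1/1862)/((½)*(11 + 13)/13 - 2058) = 1521 + (390 + 1/1862)/((½)*(1/13)*24 - 2058) = 1521 + 726181/(1862*(12/13 - 2058)) = 1521 + 726181/(1862*(-26742/13)) = 1521 + (726181/1862)*(-13/26742) = 1521 - 9440353/49793604 = 75726631331/49793604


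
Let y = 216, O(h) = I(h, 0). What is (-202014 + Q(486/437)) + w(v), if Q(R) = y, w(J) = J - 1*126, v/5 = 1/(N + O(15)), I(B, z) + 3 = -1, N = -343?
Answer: -70067633/347 ≈ -2.0192e+5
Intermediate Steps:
I(B, z) = -4 (I(B, z) = -3 - 1 = -4)
O(h) = -4
v = -5/347 (v = 5/(-343 - 4) = 5/(-347) = 5*(-1/347) = -5/347 ≈ -0.014409)
w(J) = -126 + J (w(J) = J - 126 = -126 + J)
Q(R) = 216
(-202014 + Q(486/437)) + w(v) = (-202014 + 216) + (-126 - 5/347) = -201798 - 43727/347 = -70067633/347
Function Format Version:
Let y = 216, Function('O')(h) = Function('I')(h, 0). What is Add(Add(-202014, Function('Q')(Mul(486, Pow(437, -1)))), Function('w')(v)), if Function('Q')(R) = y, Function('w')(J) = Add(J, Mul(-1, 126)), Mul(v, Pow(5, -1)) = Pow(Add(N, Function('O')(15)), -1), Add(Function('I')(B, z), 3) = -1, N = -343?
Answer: Rational(-70067633, 347) ≈ -2.0192e+5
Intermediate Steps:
Function('I')(B, z) = -4 (Function('I')(B, z) = Add(-3, -1) = -4)
Function('O')(h) = -4
v = Rational(-5, 347) (v = Mul(5, Pow(Add(-343, -4), -1)) = Mul(5, Pow(-347, -1)) = Mul(5, Rational(-1, 347)) = Rational(-5, 347) ≈ -0.014409)
Function('w')(J) = Add(-126, J) (Function('w')(J) = Add(J, -126) = Add(-126, J))
Function('Q')(R) = 216
Add(Add(-202014, Function('Q')(Mul(486, Pow(437, -1)))), Function('w')(v)) = Add(Add(-202014, 216), Add(-126, Rational(-5, 347))) = Add(-201798, Rational(-43727, 347)) = Rational(-70067633, 347)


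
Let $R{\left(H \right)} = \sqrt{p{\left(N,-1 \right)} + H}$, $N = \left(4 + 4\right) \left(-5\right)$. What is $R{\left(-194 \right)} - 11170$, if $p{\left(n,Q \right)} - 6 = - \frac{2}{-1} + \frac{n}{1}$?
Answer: $-11170 + i \sqrt{226} \approx -11170.0 + 15.033 i$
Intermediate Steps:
$N = -40$ ($N = 8 \left(-5\right) = -40$)
$p{\left(n,Q \right)} = 8 + n$ ($p{\left(n,Q \right)} = 6 + \left(- \frac{2}{-1} + \frac{n}{1}\right) = 6 + \left(\left(-2\right) \left(-1\right) + n 1\right) = 6 + \left(2 + n\right) = 8 + n$)
$R{\left(H \right)} = \sqrt{-32 + H}$ ($R{\left(H \right)} = \sqrt{\left(8 - 40\right) + H} = \sqrt{-32 + H}$)
$R{\left(-194 \right)} - 11170 = \sqrt{-32 - 194} - 11170 = \sqrt{-226} - 11170 = i \sqrt{226} - 11170 = -11170 + i \sqrt{226}$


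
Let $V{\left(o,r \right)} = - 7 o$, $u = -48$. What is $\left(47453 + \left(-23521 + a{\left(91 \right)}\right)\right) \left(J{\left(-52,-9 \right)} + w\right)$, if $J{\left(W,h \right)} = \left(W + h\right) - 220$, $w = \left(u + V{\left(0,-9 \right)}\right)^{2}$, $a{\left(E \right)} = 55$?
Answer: $48525701$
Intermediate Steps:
$w = 2304$ ($w = \left(-48 - 0\right)^{2} = \left(-48 + 0\right)^{2} = \left(-48\right)^{2} = 2304$)
$J{\left(W,h \right)} = -220 + W + h$
$\left(47453 + \left(-23521 + a{\left(91 \right)}\right)\right) \left(J{\left(-52,-9 \right)} + w\right) = \left(47453 + \left(-23521 + 55\right)\right) \left(\left(-220 - 52 - 9\right) + 2304\right) = \left(47453 - 23466\right) \left(-281 + 2304\right) = 23987 \cdot 2023 = 48525701$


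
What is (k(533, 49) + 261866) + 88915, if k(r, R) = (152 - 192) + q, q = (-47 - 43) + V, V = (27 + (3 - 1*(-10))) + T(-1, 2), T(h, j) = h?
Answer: 350690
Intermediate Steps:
V = 39 (V = (27 + (3 - 1*(-10))) - 1 = (27 + (3 + 10)) - 1 = (27 + 13) - 1 = 40 - 1 = 39)
q = -51 (q = (-47 - 43) + 39 = -90 + 39 = -51)
k(r, R) = -91 (k(r, R) = (152 - 192) - 51 = -40 - 51 = -91)
(k(533, 49) + 261866) + 88915 = (-91 + 261866) + 88915 = 261775 + 88915 = 350690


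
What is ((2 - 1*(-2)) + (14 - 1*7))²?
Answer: 121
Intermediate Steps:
((2 - 1*(-2)) + (14 - 1*7))² = ((2 + 2) + (14 - 7))² = (4 + 7)² = 11² = 121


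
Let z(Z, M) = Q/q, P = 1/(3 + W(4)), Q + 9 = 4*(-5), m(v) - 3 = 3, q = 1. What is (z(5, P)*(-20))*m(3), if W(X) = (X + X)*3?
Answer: 3480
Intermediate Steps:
m(v) = 6 (m(v) = 3 + 3 = 6)
W(X) = 6*X (W(X) = (2*X)*3 = 6*X)
Q = -29 (Q = -9 + 4*(-5) = -9 - 20 = -29)
P = 1/27 (P = 1/(3 + 6*4) = 1/(3 + 24) = 1/27 ≈ 0.037037)
z(Z, M) = -29 (z(Z, M) = -29/1 = -29*1 = -29)
(z(5, P)*(-20))*m(3) = -29*(-20)*6 = 580*6 = 3480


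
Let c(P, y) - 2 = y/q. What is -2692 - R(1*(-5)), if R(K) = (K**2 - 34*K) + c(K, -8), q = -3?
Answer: -8675/3 ≈ -2891.7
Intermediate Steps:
c(P, y) = 2 - y/3 (c(P, y) = 2 + y/(-3) = 2 + y*(-1/3) = 2 - y/3)
R(K) = 14/3 + K**2 - 34*K (R(K) = (K**2 - 34*K) + (2 - 1/3*(-8)) = (K**2 - 34*K) + (2 + 8/3) = (K**2 - 34*K) + 14/3 = 14/3 + K**2 - 34*K)
-2692 - R(1*(-5)) = -2692 - (14/3 + (1*(-5))**2 - 34*(-5)) = -2692 - (14/3 + (-5)**2 - 34*(-5)) = -2692 - (14/3 + 25 + 170) = -2692 - 1*599/3 = -2692 - 599/3 = -8675/3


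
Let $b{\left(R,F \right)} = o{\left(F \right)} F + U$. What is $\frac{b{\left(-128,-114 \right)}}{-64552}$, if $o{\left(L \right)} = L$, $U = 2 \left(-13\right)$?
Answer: $- \frac{6485}{32276} \approx -0.20092$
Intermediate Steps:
$U = -26$
$b{\left(R,F \right)} = -26 + F^{2}$ ($b{\left(R,F \right)} = F F - 26 = F^{2} - 26 = -26 + F^{2}$)
$\frac{b{\left(-128,-114 \right)}}{-64552} = \frac{-26 + \left(-114\right)^{2}}{-64552} = \left(-26 + 12996\right) \left(- \frac{1}{64552}\right) = 12970 \left(- \frac{1}{64552}\right) = - \frac{6485}{32276}$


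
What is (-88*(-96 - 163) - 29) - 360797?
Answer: -338034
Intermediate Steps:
(-88*(-96 - 163) - 29) - 360797 = (-88*(-259) - 29) - 360797 = (22792 - 29) - 360797 = 22763 - 360797 = -338034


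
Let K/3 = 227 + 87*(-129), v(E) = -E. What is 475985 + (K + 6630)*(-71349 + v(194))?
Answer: 1886206379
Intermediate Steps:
K = -32988 (K = 3*(227 + 87*(-129)) = 3*(227 - 11223) = 3*(-10996) = -32988)
475985 + (K + 6630)*(-71349 + v(194)) = 475985 + (-32988 + 6630)*(-71349 - 1*194) = 475985 - 26358*(-71349 - 194) = 475985 - 26358*(-71543) = 475985 + 1885730394 = 1886206379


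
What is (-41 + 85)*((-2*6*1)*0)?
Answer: 0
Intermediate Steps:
(-41 + 85)*((-2*6*1)*0) = 44*(-12*1*0) = 44*(-12*0) = 44*0 = 0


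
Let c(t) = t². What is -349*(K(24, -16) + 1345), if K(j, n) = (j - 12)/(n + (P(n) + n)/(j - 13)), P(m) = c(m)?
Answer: -7521997/16 ≈ -4.7013e+5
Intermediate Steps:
P(m) = m²
K(j, n) = (-12 + j)/(n + (n + n²)/(-13 + j)) (K(j, n) = (j - 12)/(n + (n² + n)/(j - 13)) = (-12 + j)/(n + (n + n²)/(-13 + j)))
-349*(K(24, -16) + 1345) = -349*((156 + 24² - 25*24)/((-16)*(-12 + 24 - 16)) + 1345) = -349*(-1/16*(156 + 576 - 600)/(-4) + 1345) = -349*(-1/16*(-¼)*132 + 1345) = -349*(33/16 + 1345) = -349*21553/16 = -7521997/16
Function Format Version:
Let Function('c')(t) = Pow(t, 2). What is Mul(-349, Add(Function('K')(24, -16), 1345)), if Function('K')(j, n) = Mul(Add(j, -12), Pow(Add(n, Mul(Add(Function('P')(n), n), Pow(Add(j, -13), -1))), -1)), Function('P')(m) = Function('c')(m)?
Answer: Rational(-7521997, 16) ≈ -4.7013e+5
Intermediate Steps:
Function('P')(m) = Pow(m, 2)
Function('K')(j, n) = Mul(Pow(Add(n, Mul(Pow(Add(-13, j), -1), Add(n, Pow(n, 2)))), -1), Add(-12, j)) (Function('K')(j, n) = Mul(Add(j, -12), Pow(Add(n, Mul(Add(Pow(n, 2), n), Pow(Add(j, -13), -1))), -1)) = Mul(Add(-12, j), Pow(Add(n, Mul(Add(n, Pow(n, 2)), Pow(Add(-13, j), -1))), -1)) = Mul(Add(-12, j), Pow(Add(n, Mul(Pow(Add(-13, j), -1), Add(n, Pow(n, 2)))), -1)) = Mul(Pow(Add(n, Mul(Pow(Add(-13, j), -1), Add(n, Pow(n, 2)))), -1), Add(-12, j)))
Mul(-349, Add(Function('K')(24, -16), 1345)) = Mul(-349, Add(Mul(Pow(-16, -1), Pow(Add(-12, 24, -16), -1), Add(156, Pow(24, 2), Mul(-25, 24))), 1345)) = Mul(-349, Add(Mul(Rational(-1, 16), Pow(-4, -1), Add(156, 576, -600)), 1345)) = Mul(-349, Add(Mul(Rational(-1, 16), Rational(-1, 4), 132), 1345)) = Mul(-349, Add(Rational(33, 16), 1345)) = Mul(-349, Rational(21553, 16)) = Rational(-7521997, 16)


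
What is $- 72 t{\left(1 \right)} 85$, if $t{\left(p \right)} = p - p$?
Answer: $0$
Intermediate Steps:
$t{\left(p \right)} = 0$
$- 72 t{\left(1 \right)} 85 = \left(-72\right) 0 \cdot 85 = 0 \cdot 85 = 0$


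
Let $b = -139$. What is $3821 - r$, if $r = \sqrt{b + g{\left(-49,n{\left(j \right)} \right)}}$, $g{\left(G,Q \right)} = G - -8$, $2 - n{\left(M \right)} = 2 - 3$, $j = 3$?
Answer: $3821 - 6 i \sqrt{5} \approx 3821.0 - 13.416 i$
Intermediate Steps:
$n{\left(M \right)} = 3$ ($n{\left(M \right)} = 2 - \left(2 - 3\right) = 2 - -1 = 2 + 1 = 3$)
$g{\left(G,Q \right)} = 8 + G$ ($g{\left(G,Q \right)} = G + 8 = 8 + G$)
$r = 6 i \sqrt{5}$ ($r = \sqrt{-139 + \left(8 - 49\right)} = \sqrt{-139 - 41} = \sqrt{-180} = 6 i \sqrt{5} \approx 13.416 i$)
$3821 - r = 3821 - 6 i \sqrt{5}$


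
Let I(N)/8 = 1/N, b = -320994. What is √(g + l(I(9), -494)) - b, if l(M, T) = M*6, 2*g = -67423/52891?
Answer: 320994 + √472922655078/317346 ≈ 3.2100e+5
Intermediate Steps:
g = -67423/105782 (g = (-67423/52891)/2 = (-67423*1/52891)/2 = (½)*(-67423/52891) = -67423/105782 ≈ -0.63738)
I(N) = 8/N
l(M, T) = 6*M
√(g + l(I(9), -494)) - b = √(-67423/105782 + 6*(8/9)) - 1*(-320994) = √(-67423/105782 + 6*(8*(⅑))) + 320994 = √(-67423/105782 + 6*(8/9)) + 320994 = √(-67423/105782 + 16/3) + 320994 = √(1490243/317346) + 320994 = √472922655078/317346 + 320994 = 320994 + √472922655078/317346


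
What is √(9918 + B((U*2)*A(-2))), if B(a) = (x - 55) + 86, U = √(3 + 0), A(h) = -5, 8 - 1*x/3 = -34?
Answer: 5*√403 ≈ 100.37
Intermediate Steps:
x = 126 (x = 24 - 3*(-34) = 24 + 102 = 126)
U = √3 ≈ 1.7320
B(a) = 157 (B(a) = (126 - 55) + 86 = 71 + 86 = 157)
√(9918 + B((U*2)*A(-2))) = √(9918 + 157) = √10075 = 5*√403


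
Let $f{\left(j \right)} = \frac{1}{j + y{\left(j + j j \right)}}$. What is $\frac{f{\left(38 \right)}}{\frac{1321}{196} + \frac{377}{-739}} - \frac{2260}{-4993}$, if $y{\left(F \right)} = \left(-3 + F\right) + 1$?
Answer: $\frac{1548159199226}{3419536901649} \approx 0.45274$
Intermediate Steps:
$y{\left(F \right)} = -2 + F$
$f{\left(j \right)} = \frac{1}{-2 + j^{2} + 2 j}$ ($f{\left(j \right)} = \frac{1}{j - \left(2 - j - j j\right)} = \frac{1}{j - \left(2 - j - j^{2}\right)} = \frac{1}{j + \left(-2 + j + j^{2}\right)} = \frac{1}{-2 + j^{2} + 2 j}$)
$\frac{f{\left(38 \right)}}{\frac{1321}{196} + \frac{377}{-739}} - \frac{2260}{-4993} = \frac{1}{\left(-2 + 38 + 38 \left(1 + 38\right)\right) \left(\frac{1321}{196} + \frac{377}{-739}\right)} - \frac{2260}{-4993} = \frac{1}{\left(-2 + 38 + 38 \cdot 39\right) \left(1321 \cdot \frac{1}{196} + 377 \left(- \frac{1}{739}\right)\right)} - - \frac{2260}{4993} = \frac{1}{\left(-2 + 38 + 1482\right) \left(\frac{1321}{196} - \frac{377}{739}\right)} + \frac{2260}{4993} = \frac{1}{1518 \cdot \frac{902327}{144844}} + \frac{2260}{4993} = \frac{1}{1518} \cdot \frac{144844}{902327} + \frac{2260}{4993} = \frac{72422}{684866193} + \frac{2260}{4993} = \frac{1548159199226}{3419536901649}$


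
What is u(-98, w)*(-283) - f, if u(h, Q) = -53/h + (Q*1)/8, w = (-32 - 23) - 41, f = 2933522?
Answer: -287167347/98 ≈ -2.9303e+6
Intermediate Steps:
w = -96 (w = -55 - 41 = -96)
u(h, Q) = -53/h + Q/8 (u(h, Q) = -53/h + Q*(⅛) = -53/h + Q/8)
u(-98, w)*(-283) - f = (-53/(-98) + (⅛)*(-96))*(-283) - 1*2933522 = (-53*(-1/98) - 12)*(-283) - 2933522 = (53/98 - 12)*(-283) - 2933522 = -1123/98*(-283) - 2933522 = 317809/98 - 2933522 = -287167347/98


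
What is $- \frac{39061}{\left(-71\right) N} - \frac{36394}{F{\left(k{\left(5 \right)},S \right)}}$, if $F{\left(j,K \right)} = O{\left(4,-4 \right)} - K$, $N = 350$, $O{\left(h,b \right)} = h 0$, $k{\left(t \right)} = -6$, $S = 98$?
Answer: $\frac{64872777}{173950} \approx 372.94$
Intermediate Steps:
$O{\left(h,b \right)} = 0$
$F{\left(j,K \right)} = - K$ ($F{\left(j,K \right)} = 0 - K = - K$)
$- \frac{39061}{\left(-71\right) N} - \frac{36394}{F{\left(k{\left(5 \right)},S \right)}} = - \frac{39061}{\left(-71\right) 350} - \frac{36394}{\left(-1\right) 98} = - \frac{39061}{-24850} - \frac{36394}{-98} = \left(-39061\right) \left(- \frac{1}{24850}\right) - - \frac{18197}{49} = \frac{39061}{24850} + \frac{18197}{49} = \frac{64872777}{173950}$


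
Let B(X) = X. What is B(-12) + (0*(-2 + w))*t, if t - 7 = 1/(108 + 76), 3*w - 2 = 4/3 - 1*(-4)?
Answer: -12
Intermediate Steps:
w = 22/9 (w = ⅔ + (4/3 - 1*(-4))/3 = ⅔ + (4*(⅓) + 4)/3 = ⅔ + (4/3 + 4)/3 = ⅔ + (⅓)*(16/3) = ⅔ + 16/9 = 22/9 ≈ 2.4444)
t = 1289/184 (t = 7 + 1/(108 + 76) = 7 + 1/184 = 1289/184 ≈ 7.0054)
B(-12) + (0*(-2 + w))*t = -12 + (0*(-2 + 22/9))*(1289/184) = -12 + (0*(4/9))*(1289/184) = -12 + 0*(1289/184) = -12 + 0 = -12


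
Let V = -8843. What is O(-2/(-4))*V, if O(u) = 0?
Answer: 0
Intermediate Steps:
O(-2/(-4))*V = 0*(-8843) = 0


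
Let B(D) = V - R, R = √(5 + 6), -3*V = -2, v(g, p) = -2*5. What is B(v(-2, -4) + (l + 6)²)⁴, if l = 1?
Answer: 12193/81 - 824*√11/27 ≈ 49.312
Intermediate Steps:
v(g, p) = -10
V = ⅔ (V = -⅓*(-2) = ⅔ ≈ 0.66667)
R = √11 ≈ 3.3166
B(D) = ⅔ - √11
B(v(-2, -4) + (l + 6)²)⁴ = (⅔ - √11)⁴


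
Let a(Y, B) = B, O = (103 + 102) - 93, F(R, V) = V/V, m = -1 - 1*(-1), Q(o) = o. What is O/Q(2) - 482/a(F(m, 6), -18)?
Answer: 745/9 ≈ 82.778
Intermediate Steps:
m = 0 (m = -1 + 1 = 0)
F(R, V) = 1
O = 112 (O = 205 - 93 = 112)
O/Q(2) - 482/a(F(m, 6), -18) = 112/2 - 482/(-18) = 112*(½) - 482*(-1/18) = 56 + 241/9 = 745/9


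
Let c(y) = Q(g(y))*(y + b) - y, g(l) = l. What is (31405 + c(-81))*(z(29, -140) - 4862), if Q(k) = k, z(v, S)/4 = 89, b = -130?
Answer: -218887962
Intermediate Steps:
z(v, S) = 356 (z(v, S) = 4*89 = 356)
c(y) = -y + y*(-130 + y) (c(y) = y*(y - 130) - y = y*(-130 + y) - y = -y + y*(-130 + y))
(31405 + c(-81))*(z(29, -140) - 4862) = (31405 - 81*(-131 - 81))*(356 - 4862) = (31405 - 81*(-212))*(-4506) = (31405 + 17172)*(-4506) = 48577*(-4506) = -218887962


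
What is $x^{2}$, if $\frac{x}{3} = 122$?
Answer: $133956$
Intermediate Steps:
$x = 366$ ($x = 3 \cdot 122 = 366$)
$x^{2} = 366^{2} = 133956$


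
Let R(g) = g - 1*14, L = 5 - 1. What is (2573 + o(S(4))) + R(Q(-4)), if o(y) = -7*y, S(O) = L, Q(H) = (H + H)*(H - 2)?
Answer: 2579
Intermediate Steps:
Q(H) = 2*H*(-2 + H) (Q(H) = (2*H)*(-2 + H) = 2*H*(-2 + H))
L = 4
S(O) = 4
R(g) = -14 + g (R(g) = g - 14 = -14 + g)
(2573 + o(S(4))) + R(Q(-4)) = (2573 - 7*4) + (-14 + 2*(-4)*(-2 - 4)) = (2573 - 28) + (-14 + 2*(-4)*(-6)) = 2545 + (-14 + 48) = 2545 + 34 = 2579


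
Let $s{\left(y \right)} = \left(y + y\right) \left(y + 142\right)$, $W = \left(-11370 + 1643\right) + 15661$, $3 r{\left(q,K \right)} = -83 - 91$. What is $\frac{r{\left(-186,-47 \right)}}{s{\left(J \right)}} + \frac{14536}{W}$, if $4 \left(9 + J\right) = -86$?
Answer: $\frac{4313512}{1754787} \approx 2.4581$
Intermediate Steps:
$J = - \frac{61}{2}$ ($J = -9 + \frac{1}{4} \left(-86\right) = -9 - \frac{43}{2} = - \frac{61}{2} \approx -30.5$)
$r{\left(q,K \right)} = -58$ ($r{\left(q,K \right)} = \frac{-83 - 91}{3} = \frac{1}{3} \left(-174\right) = -58$)
$W = 5934$ ($W = -9727 + 15661 = 5934$)
$s{\left(y \right)} = 2 y \left(142 + y\right)$
$\frac{r{\left(-186,-47 \right)}}{s{\left(J \right)}} + \frac{14536}{W} = - \frac{58}{2 \left(- \frac{61}{2}\right) \left(142 - \frac{61}{2}\right)} + \frac{14536}{5934} = - \frac{58}{2 \left(- \frac{61}{2}\right) \frac{223}{2}} + 14536 \cdot \frac{1}{5934} = - \frac{58}{- \frac{13603}{2}} + \frac{316}{129} = \left(-58\right) \left(- \frac{2}{13603}\right) + \frac{316}{129} = \frac{116}{13603} + \frac{316}{129} = \frac{4313512}{1754787}$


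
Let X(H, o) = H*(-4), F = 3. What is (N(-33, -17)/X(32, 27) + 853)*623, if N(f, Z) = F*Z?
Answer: 68053405/128 ≈ 5.3167e+5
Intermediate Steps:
N(f, Z) = 3*Z
X(H, o) = -4*H
(N(-33, -17)/X(32, 27) + 853)*623 = ((3*(-17))/((-4*32)) + 853)*623 = (-51/(-128) + 853)*623 = (-51*(-1/128) + 853)*623 = (51/128 + 853)*623 = (109235/128)*623 = 68053405/128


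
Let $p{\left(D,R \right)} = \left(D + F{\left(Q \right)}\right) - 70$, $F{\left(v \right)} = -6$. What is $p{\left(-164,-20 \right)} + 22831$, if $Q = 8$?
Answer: $22591$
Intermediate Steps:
$p{\left(D,R \right)} = -76 + D$ ($p{\left(D,R \right)} = \left(D - 6\right) - 70 = \left(-6 + D\right) - 70 = -76 + D$)
$p{\left(-164,-20 \right)} + 22831 = \left(-76 - 164\right) + 22831 = -240 + 22831 = 22591$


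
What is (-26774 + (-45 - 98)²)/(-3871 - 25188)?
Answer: 6325/29059 ≈ 0.21766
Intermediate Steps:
(-26774 + (-45 - 98)²)/(-3871 - 25188) = (-26774 + (-143)²)/(-29059) = (-26774 + 20449)*(-1/29059) = -6325*(-1/29059) = 6325/29059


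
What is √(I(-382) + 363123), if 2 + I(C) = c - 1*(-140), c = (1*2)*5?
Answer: √363271 ≈ 602.72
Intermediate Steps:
c = 10 (c = 2*5 = 10)
I(C) = 148 (I(C) = -2 + (10 - 1*(-140)) = -2 + (10 + 140) = -2 + 150 = 148)
√(I(-382) + 363123) = √(148 + 363123) = √363271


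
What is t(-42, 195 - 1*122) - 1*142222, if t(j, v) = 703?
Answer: -141519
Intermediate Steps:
t(-42, 195 - 1*122) - 1*142222 = 703 - 1*142222 = 703 - 142222 = -141519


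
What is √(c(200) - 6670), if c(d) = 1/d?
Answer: I*√2667998/20 ≈ 81.67*I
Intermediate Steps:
√(c(200) - 6670) = √(1/200 - 6670) = √(-1333999/200) = I*√2667998/20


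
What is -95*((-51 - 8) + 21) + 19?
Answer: 3629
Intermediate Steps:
-95*((-51 - 8) + 21) + 19 = -95*(-59 + 21) + 19 = -95*(-38) + 19 = 3610 + 19 = 3629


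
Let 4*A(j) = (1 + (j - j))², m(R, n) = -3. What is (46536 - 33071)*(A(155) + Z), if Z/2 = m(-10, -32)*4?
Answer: -1279175/4 ≈ -3.1979e+5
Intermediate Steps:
A(j) = ¼ (A(j) = (1 + (j - j))²/4 = (1 + 0)²/4 = (¼)*1² = (¼)*1 = ¼)
Z = -24 (Z = 2*(-3*4) = 2*(-12) = -24)
(46536 - 33071)*(A(155) + Z) = (46536 - 33071)*(¼ - 24) = 13465*(-95/4) = -1279175/4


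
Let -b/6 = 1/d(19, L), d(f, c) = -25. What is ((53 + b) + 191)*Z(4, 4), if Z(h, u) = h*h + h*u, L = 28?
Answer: 195392/25 ≈ 7815.7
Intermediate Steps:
Z(h, u) = h² + h*u
b = 6/25 (b = -6/(-25) = -6*(-1/25) = 6/25 ≈ 0.24000)
((53 + b) + 191)*Z(4, 4) = ((53 + 6/25) + 191)*(4*(4 + 4)) = (1331/25 + 191)*(4*8) = (6106/25)*32 = 195392/25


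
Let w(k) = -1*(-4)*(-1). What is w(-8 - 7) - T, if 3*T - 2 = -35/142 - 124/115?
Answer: -206987/48990 ≈ -4.2251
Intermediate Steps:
w(k) = -4 (w(k) = 4*(-1) = -4)
T = 11027/48990 (T = 2/3 + (-35/142 - 124/115)/3 = 2/3 + (1/3)*(-21633/16330) = 2/3 - 7211/16330 = 11027/48990 ≈ 0.22509)
w(-8 - 7) - T = -4 - 1*11027/48990 = -4 - 11027/48990 = -206987/48990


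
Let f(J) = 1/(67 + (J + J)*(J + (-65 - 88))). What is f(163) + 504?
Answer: 1676809/3327 ≈ 504.00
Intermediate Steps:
f(J) = 1/(67 + 2*J*(-153 + J)) (f(J) = 1/(67 + (2*J)*(J - 153)) = 1/(67 + (2*J)*(-153 + J)) = 1/(67 + 2*J*(-153 + J)))
f(163) + 504 = 1/(67 - 306*163 + 2*163**2) + 504 = 1/(67 - 49878 + 2*26569) + 504 = 1/(67 - 49878 + 53138) + 504 = 1/3327 + 504 = 1676809/3327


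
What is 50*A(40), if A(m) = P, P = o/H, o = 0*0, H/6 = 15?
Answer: 0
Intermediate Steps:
H = 90 (H = 6*15 = 90)
o = 0
P = 0 (P = 0/90 = 0*(1/90) = 0)
A(m) = 0
50*A(40) = 50*0 = 0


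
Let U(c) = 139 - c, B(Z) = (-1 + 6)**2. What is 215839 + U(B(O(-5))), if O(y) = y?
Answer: 215953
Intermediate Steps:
B(Z) = 25 (B(Z) = 5**2 = 25)
215839 + U(B(O(-5))) = 215839 + (139 - 1*25) = 215839 + (139 - 25) = 215839 + 114 = 215953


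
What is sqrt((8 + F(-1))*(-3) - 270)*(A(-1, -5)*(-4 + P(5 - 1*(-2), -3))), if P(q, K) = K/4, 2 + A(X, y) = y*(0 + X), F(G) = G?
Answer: -57*I*sqrt(291)/4 ≈ -243.09*I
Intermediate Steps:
A(X, y) = -2 + X*y (A(X, y) = -2 + y*(0 + X) = -2 + y*X = -2 + X*y)
P(q, K) = K/4 (P(q, K) = K*(1/4) = K/4)
sqrt((8 + F(-1))*(-3) - 270)*(A(-1, -5)*(-4 + P(5 - 1*(-2), -3))) = sqrt((8 - 1)*(-3) - 270)*((-2 - 1*(-5))*(-4 + (1/4)*(-3))) = sqrt(7*(-3) - 270)*((-2 + 5)*(-4 - 3/4)) = sqrt(-21 - 270)*(3*(-19/4)) = sqrt(-291)*(-57/4) = (I*sqrt(291))*(-57/4) = -57*I*sqrt(291)/4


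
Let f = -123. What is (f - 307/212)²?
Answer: 696062689/44944 ≈ 15487.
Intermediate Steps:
(f - 307/212)² = (-123 - 307/212)² = (-26383/212)² = 696062689/44944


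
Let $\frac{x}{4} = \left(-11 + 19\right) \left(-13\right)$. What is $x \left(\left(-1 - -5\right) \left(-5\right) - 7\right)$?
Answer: $11232$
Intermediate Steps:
$x = -416$ ($x = 4 \left(-11 + 19\right) \left(-13\right) = 4 \cdot 8 \left(-13\right) = 4 \left(-104\right) = -416$)
$x \left(\left(-1 - -5\right) \left(-5\right) - 7\right) = - 416 \left(\left(-1 - -5\right) \left(-5\right) - 7\right) = - 416 \left(\left(-1 + 5\right) \left(-5\right) - 7\right) = - 416 \left(4 \left(-5\right) - 7\right) = - 416 \left(-20 - 7\right) = \left(-416\right) \left(-27\right) = 11232$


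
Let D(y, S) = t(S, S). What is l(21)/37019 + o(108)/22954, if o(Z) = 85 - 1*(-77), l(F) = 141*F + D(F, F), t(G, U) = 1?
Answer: 36993413/424867063 ≈ 0.087071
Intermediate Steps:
D(y, S) = 1
l(F) = 1 + 141*F (l(F) = 141*F + 1 = 1 + 141*F)
o(Z) = 162 (o(Z) = 85 + 77 = 162)
l(21)/37019 + o(108)/22954 = (1 + 141*21)/37019 + 162/22954 = (1 + 2961)*(1/37019) + 162*(1/22954) = 2962*(1/37019) + 81/11477 = 2962/37019 + 81/11477 = 36993413/424867063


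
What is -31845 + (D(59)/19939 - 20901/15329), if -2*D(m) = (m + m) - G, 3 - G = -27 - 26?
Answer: -9733680047933/305644931 ≈ -31846.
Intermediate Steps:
G = 56 (G = 3 - (-27 - 26) = 3 - 1*(-53) = 3 + 53 = 56)
D(m) = 28 - m (D(m) = -((m + m) - 1*56)/2 = -(2*m - 56)/2 = -(-56 + 2*m)/2 = 28 - m)
-31845 + (D(59)/19939 - 20901/15329) = -31845 + ((28 - 1*59)/19939 - 20901/15329) = -31845 + ((28 - 59)*(1/19939) - 20901*1/15329) = -31845 + (-31*1/19939 - 20901/15329) = -31845 + (-31/19939 - 20901/15329) = -31845 - 417220238/305644931 = -9733680047933/305644931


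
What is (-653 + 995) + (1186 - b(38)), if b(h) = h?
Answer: 1490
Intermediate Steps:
(-653 + 995) + (1186 - b(38)) = (-653 + 995) + (1186 - 1*38) = 342 + (1186 - 38) = 342 + 1148 = 1490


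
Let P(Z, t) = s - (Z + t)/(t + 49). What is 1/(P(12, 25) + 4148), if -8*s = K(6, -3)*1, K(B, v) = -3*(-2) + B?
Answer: 1/4146 ≈ 0.00024120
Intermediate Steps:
K(B, v) = 6 + B
s = -3/2 (s = -(6 + 6)/8 = -3/2 ≈ -1.5000)
P(Z, t) = -3/2 - (Z + t)/(49 + t) (P(Z, t) = -3/2 - (Z + t)/(t + 49) = -3/2 - (Z + t)/(49 + t))
1/(P(12, 25) + 4148) = 1/((-147 - 5*25 - 2*12)/(2*(49 + 25)) + 4148) = 1/((½)*(-147 - 125 - 24)/74 + 4148) = 1/((½)*(1/74)*(-296) + 4148) = 1/(-2 + 4148) = 1/4146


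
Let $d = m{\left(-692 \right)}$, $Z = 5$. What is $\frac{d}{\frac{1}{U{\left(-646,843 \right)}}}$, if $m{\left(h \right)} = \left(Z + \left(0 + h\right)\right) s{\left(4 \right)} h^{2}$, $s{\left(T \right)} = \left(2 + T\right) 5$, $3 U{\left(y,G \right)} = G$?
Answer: $-2773297758240$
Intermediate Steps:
$U{\left(y,G \right)} = \frac{G}{3}$
$s{\left(T \right)} = 10 + 5 T$
$m{\left(h \right)} = h^{2} \left(150 + 30 h\right)$ ($m{\left(h \right)} = \left(5 + \left(0 + h\right)\right) \left(10 + 5 \cdot 4\right) h^{2} = \left(5 + h\right) \left(10 + 20\right) h^{2} = \left(5 + h\right) 30 h^{2} = \left(150 + 30 h\right) h^{2} = h^{2} \left(150 + 30 h\right)$)
$d = -9869387040$ ($d = 30 \left(-692\right)^{2} \left(5 - 692\right) = 30 \cdot 478864 \left(-687\right) = -9869387040$)
$\frac{d}{\frac{1}{U{\left(-646,843 \right)}}} = - \frac{9869387040}{\frac{1}{\frac{1}{3} \cdot 843}} = - \frac{9869387040}{\frac{1}{281}} = - 9869387040 \frac{1}{\frac{1}{281}} = \left(-9869387040\right) 281 = -2773297758240$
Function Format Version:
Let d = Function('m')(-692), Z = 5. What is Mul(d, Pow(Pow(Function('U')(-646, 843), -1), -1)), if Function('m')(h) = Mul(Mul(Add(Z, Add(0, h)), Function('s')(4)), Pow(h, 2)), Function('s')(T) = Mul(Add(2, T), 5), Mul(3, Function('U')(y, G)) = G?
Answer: -2773297758240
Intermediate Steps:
Function('U')(y, G) = Mul(Rational(1, 3), G)
Function('s')(T) = Add(10, Mul(5, T))
Function('m')(h) = Mul(Pow(h, 2), Add(150, Mul(30, h))) (Function('m')(h) = Mul(Mul(Add(5, Add(0, h)), Add(10, Mul(5, 4))), Pow(h, 2)) = Mul(Mul(Add(5, h), Add(10, 20)), Pow(h, 2)) = Mul(Mul(Add(5, h), 30), Pow(h, 2)) = Mul(Add(150, Mul(30, h)), Pow(h, 2)) = Mul(Pow(h, 2), Add(150, Mul(30, h))))
d = -9869387040 (d = Mul(30, Pow(-692, 2), Add(5, -692)) = Mul(30, 478864, -687) = -9869387040)
Mul(d, Pow(Pow(Function('U')(-646, 843), -1), -1)) = Mul(-9869387040, Pow(Pow(Mul(Rational(1, 3), 843), -1), -1)) = Mul(-9869387040, Pow(Pow(281, -1), -1)) = Mul(-9869387040, Pow(Rational(1, 281), -1)) = Mul(-9869387040, 281) = -2773297758240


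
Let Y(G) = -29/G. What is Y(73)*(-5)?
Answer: 145/73 ≈ 1.9863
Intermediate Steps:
Y(73)*(-5) = -29/73*(-5) = 145/73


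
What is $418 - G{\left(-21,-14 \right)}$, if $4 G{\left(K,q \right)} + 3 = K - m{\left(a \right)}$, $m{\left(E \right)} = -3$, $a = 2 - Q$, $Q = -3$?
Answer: $\frac{1693}{4} \approx 423.25$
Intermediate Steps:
$a = 5$ ($a = 2 - -3 = 2 + 3 = 5$)
$G{\left(K,q \right)} = \frac{K}{4}$ ($G{\left(K,q \right)} = - \frac{3}{4} + \frac{K - -3}{4} = - \frac{3}{4} + \frac{K + 3}{4} = - \frac{3}{4} + \frac{3 + K}{4} = - \frac{3}{4} + \left(\frac{3}{4} + \frac{K}{4}\right) = \frac{K}{4}$)
$418 - G{\left(-21,-14 \right)} = 418 - \frac{1}{4} \left(-21\right) = 418 - - \frac{21}{4} = 418 + \frac{21}{4} = \frac{1693}{4}$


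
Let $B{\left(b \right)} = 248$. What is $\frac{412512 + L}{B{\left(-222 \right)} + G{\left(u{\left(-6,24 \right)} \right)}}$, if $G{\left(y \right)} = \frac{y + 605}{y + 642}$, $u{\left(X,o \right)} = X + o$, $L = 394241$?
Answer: $\frac{532456980}{164303} \approx 3240.7$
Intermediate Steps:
$G{\left(y \right)} = \frac{605 + y}{642 + y}$
$\frac{412512 + L}{B{\left(-222 \right)} + G{\left(u{\left(-6,24 \right)} \right)}} = \frac{412512 + 394241}{248 + \frac{605 + \left(-6 + 24\right)}{642 + \left(-6 + 24\right)}} = \frac{806753}{248 + \frac{605 + 18}{642 + 18}} = \frac{806753}{248 + \frac{1}{660} \cdot 623} = \frac{806753}{248 + \frac{623}{660}} = \frac{806753}{\frac{164303}{660}} = 806753 \cdot \frac{660}{164303} = \frac{532456980}{164303}$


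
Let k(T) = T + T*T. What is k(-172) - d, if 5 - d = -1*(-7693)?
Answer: 37100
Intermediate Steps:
k(T) = T + T**2
d = -7688 (d = 5 - (-1)*(-7693) = 5 - 1*7693 = 5 - 7693 = -7688)
k(-172) - d = -172*(1 - 172) - 1*(-7688) = -172*(-171) + 7688 = 29412 + 7688 = 37100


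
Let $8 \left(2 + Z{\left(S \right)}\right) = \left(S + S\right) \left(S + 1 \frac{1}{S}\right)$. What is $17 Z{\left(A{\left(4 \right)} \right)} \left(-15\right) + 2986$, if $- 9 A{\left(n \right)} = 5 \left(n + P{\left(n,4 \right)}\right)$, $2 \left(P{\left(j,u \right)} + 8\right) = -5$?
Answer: $\frac{1123607}{432} \approx 2600.9$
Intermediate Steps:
$P{\left(j,u \right)} = - \frac{21}{2}$ ($P{\left(j,u \right)} = -8 + \frac{1}{2} \left(-5\right) = -8 - \frac{5}{2} = - \frac{21}{2}$)
$A{\left(n \right)} = \frac{35}{6} - \frac{5 n}{9}$ ($A{\left(n \right)} = - \frac{5 \left(n - \frac{21}{2}\right)}{9} = - \frac{5 \left(- \frac{21}{2} + n\right)}{9} = - \frac{- \frac{105}{2} + 5 n}{9} = \frac{35}{6} - \frac{5 n}{9}$)
$Z{\left(S \right)} = -2 + \frac{S \left(S + \frac{1}{S}\right)}{4}$ ($Z{\left(S \right)} = -2 + \frac{\left(S + S\right) \left(S + 1 \frac{1}{S}\right)}{8} = -2 + \frac{2 S \left(S + \frac{1}{S}\right)}{8} = -2 + \frac{S \left(S + \frac{1}{S}\right)}{4}$)
$17 Z{\left(A{\left(4 \right)} \right)} \left(-15\right) + 2986 = 17 \left(- \frac{7}{4} + \frac{\left(\frac{35}{6} - \frac{20}{9}\right)^{2}}{4}\right) \left(-15\right) + 2986 = 17 \left(- \frac{7}{4} + \frac{\left(\frac{65}{18}\right)^{2}}{4}\right) \left(-15\right) + 2986 = 17 \left(- \frac{7}{4} + \frac{1}{4} \cdot \frac{4225}{324}\right) \left(-15\right) + 2986 = 17 \left(- \frac{7}{4} + \frac{4225}{1296}\right) \left(-15\right) + 2986 = 17 \cdot \frac{1957}{1296} \left(-15\right) + 2986 = \frac{33269}{1296} \left(-15\right) + 2986 = - \frac{166345}{432} + 2986 = \frac{1123607}{432}$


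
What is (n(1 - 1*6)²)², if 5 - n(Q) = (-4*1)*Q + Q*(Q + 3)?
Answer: 390625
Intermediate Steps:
n(Q) = 5 + 4*Q - Q*(3 + Q) (n(Q) = 5 - ((-4*1)*Q + Q*(Q + 3)) = 5 - (-4*Q + Q*(3 + Q)) = 5 + (4*Q - Q*(3 + Q)) = 5 + 4*Q - Q*(3 + Q))
(n(1 - 1*6)²)² = ((5 + (1 - 1*6) - (1 - 1*6)²)²)² = ((5 + (1 - 6) - (1 - 6)²)²)² = ((5 - 5 - 1*(-5)²)²)² = ((5 - 5 - 1*25)²)² = ((5 - 5 - 25)²)² = ((-25)²)² = 625² = 390625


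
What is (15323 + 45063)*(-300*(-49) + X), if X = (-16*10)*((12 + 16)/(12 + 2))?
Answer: 868350680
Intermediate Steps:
X = -320 (X = -4480/14 = -160*2 = -320)
(15323 + 45063)*(-300*(-49) + X) = (15323 + 45063)*(-300*(-49) - 320) = 60386*(14700 - 320) = 60386*14380 = 868350680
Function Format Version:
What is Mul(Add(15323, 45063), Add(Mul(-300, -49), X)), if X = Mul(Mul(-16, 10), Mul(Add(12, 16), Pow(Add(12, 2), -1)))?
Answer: 868350680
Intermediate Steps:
X = -320 (X = Mul(-160, Mul(28, Pow(14, -1))) = Mul(-160, Mul(28, Rational(1, 14))) = Mul(-160, 2) = -320)
Mul(Add(15323, 45063), Add(Mul(-300, -49), X)) = Mul(Add(15323, 45063), Add(Mul(-300, -49), -320)) = Mul(60386, Add(14700, -320)) = Mul(60386, 14380) = 868350680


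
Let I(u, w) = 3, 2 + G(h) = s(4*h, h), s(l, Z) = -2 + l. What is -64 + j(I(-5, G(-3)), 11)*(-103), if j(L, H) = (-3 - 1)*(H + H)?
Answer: 9000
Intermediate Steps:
G(h) = -4 + 4*h (G(h) = -2 + (-2 + 4*h) = -4 + 4*h)
j(L, H) = -8*H
-64 + j(I(-5, G(-3)), 11)*(-103) = -64 - 8*11*(-103) = -64 - 88*(-103) = -64 + 9064 = 9000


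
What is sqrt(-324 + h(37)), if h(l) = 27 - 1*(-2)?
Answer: I*sqrt(295) ≈ 17.176*I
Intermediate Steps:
h(l) = 29 (h(l) = 27 + 2 = 29)
sqrt(-324 + h(37)) = sqrt(-324 + 29) = sqrt(-295) = I*sqrt(295)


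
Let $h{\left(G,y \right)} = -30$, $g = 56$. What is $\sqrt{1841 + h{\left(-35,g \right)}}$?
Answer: $\sqrt{1811} \approx 42.556$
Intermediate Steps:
$\sqrt{1841 + h{\left(-35,g \right)}} = \sqrt{1841 - 30} = \sqrt{1811}$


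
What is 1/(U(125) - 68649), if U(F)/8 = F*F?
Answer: 1/56351 ≈ 1.7746e-5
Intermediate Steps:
U(F) = 8*F² (U(F) = 8*(F*F) = 8*F²)
1/(U(125) - 68649) = 1/(8*125² - 68649) = 1/(8*15625 - 68649) = 1/(125000 - 68649) = 1/56351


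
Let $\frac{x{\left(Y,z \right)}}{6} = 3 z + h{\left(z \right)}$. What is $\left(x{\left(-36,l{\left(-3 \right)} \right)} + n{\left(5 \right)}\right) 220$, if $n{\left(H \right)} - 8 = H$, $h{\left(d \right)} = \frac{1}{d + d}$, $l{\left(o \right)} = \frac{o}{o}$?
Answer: $7480$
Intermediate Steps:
$l{\left(o \right)} = 1$
$h{\left(d \right)} = \frac{1}{2 d}$
$n{\left(H \right)} = 8 + H$
$x{\left(Y,z \right)} = \frac{3}{z} + 18 z$ ($x{\left(Y,z \right)} = 6 \left(3 z + \frac{1}{2 z}\right) = 6 \left(\frac{1}{2 z} + 3 z\right) = \frac{3}{z} + 18 z$)
$\left(x{\left(-36,l{\left(-3 \right)} \right)} + n{\left(5 \right)}\right) 220 = \left(\left(\frac{3}{1} + 18 \cdot 1\right) + \left(8 + 5\right)\right) 220 = \left(\left(3 \cdot 1 + 18\right) + 13\right) 220 = \left(\left(3 + 18\right) + 13\right) 220 = \left(21 + 13\right) 220 = 34 \cdot 220 = 7480$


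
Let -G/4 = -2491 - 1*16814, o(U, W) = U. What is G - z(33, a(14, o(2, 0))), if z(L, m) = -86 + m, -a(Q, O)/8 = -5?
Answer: 77266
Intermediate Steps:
a(Q, O) = 40 (a(Q, O) = -8*(-5) = 40)
G = 77220 (G = -4*(-2491 - 1*16814) = -4*(-2491 - 16814) = -4*(-19305) = 77220)
G - z(33, a(14, o(2, 0))) = 77220 - (-86 + 40) = 77220 - 1*(-46) = 77220 + 46 = 77266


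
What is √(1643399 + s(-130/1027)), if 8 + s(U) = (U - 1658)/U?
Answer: 17*√143295/5 ≈ 1287.0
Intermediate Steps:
s(U) = -8 + (-1658 + U)/U (s(U) = -8 + (U - 1658)/U = -8 + (-1658 + U)/U)
√(1643399 + s(-130/1027)) = √(1643399 + (-7 - 1658/((-130/1027)))) = √(1643399 + (-7 - 1658/((-130*1/1027)))) = √(1643399 + (-7 - 1658/(-10/79))) = √(1643399 + (-7 - 1658*(-79/10))) = √(1643399 + (-7 + 65491/5)) = √(1643399 + 65456/5) = √(8282451/5) = 17*√143295/5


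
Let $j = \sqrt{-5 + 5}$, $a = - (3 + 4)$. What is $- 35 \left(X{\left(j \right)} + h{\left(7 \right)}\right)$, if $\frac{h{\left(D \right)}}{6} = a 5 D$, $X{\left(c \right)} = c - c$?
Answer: $51450$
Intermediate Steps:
$a = -7$ ($a = \left(-1\right) 7 = -7$)
$j = 0$ ($j = \sqrt{0} = 0$)
$X{\left(c \right)} = 0$
$h{\left(D \right)} = - 210 D$ ($h{\left(D \right)} = 6 \left(-7\right) 5 D = 6 \left(- 35 D\right) = - 210 D$)
$- 35 \left(X{\left(j \right)} + h{\left(7 \right)}\right) = - 35 \left(0 - 1470\right) = \left(-35\right) \left(-1470\right) = 51450$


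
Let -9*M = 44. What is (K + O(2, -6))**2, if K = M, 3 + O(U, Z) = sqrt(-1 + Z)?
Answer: 4474/81 - 142*I*sqrt(7)/9 ≈ 55.235 - 41.744*I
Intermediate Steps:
M = -44/9 (M = -1/9*44 = -44/9 ≈ -4.8889)
O(U, Z) = -3 + sqrt(-1 + Z)
K = -44/9 ≈ -4.8889
(K + O(2, -6))**2 = (-44/9 + (-3 + sqrt(-1 - 6)))**2 = (-44/9 + (-3 + sqrt(-7)))**2 = (-44/9 + (-3 + I*sqrt(7)))**2 = (-71/9 + I*sqrt(7))**2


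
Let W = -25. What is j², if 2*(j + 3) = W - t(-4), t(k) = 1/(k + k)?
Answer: 61009/256 ≈ 238.32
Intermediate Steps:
t(k) = 1/(2*k)
j = -247/16 (j = -3 + (-25 - 1/(2*(-4)))/2 = -3 + (-25 - (-1)/(2*4))/2 = -3 + (-25 - 1*(-⅛))/2 = -3 + (-25 + ⅛)/2 = -3 + (½)*(-199/8) = -3 - 199/16 = -247/16 ≈ -15.438)
j² = (-247/16)² = 61009/256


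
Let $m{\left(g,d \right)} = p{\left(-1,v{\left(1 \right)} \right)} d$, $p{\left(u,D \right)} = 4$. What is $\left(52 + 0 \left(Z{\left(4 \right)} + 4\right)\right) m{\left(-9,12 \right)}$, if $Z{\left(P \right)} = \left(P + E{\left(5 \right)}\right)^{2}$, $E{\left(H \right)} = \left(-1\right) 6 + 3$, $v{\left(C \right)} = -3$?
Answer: $2496$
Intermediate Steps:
$m{\left(g,d \right)} = 4 d$
$E{\left(H \right)} = -3$ ($E{\left(H \right)} = -6 + 3 = -3$)
$Z{\left(P \right)} = \left(-3 + P\right)^{2}$ ($Z{\left(P \right)} = \left(P - 3\right)^{2} = \left(-3 + P\right)^{2}$)
$\left(52 + 0 \left(Z{\left(4 \right)} + 4\right)\right) m{\left(-9,12 \right)} = \left(52 + 0 \left(\left(-3 + 4\right)^{2} + 4\right)\right) 4 \cdot 12 = \left(52 + 0 \left(1^{2} + 4\right)\right) 48 = \left(52 + 0 \left(1 + 4\right)\right) 48 = \left(52 + 0 \cdot 5\right) 48 = \left(52 + 0\right) 48 = 52 \cdot 48 = 2496$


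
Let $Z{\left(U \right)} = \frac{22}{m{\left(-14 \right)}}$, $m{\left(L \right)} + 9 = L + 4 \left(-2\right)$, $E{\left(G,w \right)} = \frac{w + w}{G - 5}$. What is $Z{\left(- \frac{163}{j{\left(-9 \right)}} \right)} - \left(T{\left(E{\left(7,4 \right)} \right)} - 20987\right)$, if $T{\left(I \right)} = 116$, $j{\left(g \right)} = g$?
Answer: $\frac{646979}{31} \approx 20870.0$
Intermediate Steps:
$E{\left(G,w \right)} = \frac{2 w}{-5 + G}$
$m{\left(L \right)} = -17 + L$ ($m{\left(L \right)} = -9 + \left(L + 4 \left(-2\right)\right) = -9 + \left(L - 8\right) = -9 + \left(-8 + L\right) = -17 + L$)
$Z{\left(U \right)} = - \frac{22}{31}$ ($Z{\left(U \right)} = \frac{22}{-17 - 14} = \frac{22}{-31} = 22 \left(- \frac{1}{31}\right) = - \frac{22}{31}$)
$Z{\left(- \frac{163}{j{\left(-9 \right)}} \right)} - \left(T{\left(E{\left(7,4 \right)} \right)} - 20987\right) = - \frac{22}{31} - \left(116 - 20987\right) = - \frac{22}{31} - -20871 = - \frac{22}{31} + 20871 = \frac{646979}{31}$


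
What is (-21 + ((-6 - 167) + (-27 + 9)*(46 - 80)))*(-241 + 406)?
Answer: 68970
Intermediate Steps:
(-21 + ((-6 - 167) + (-27 + 9)*(46 - 80)))*(-241 + 406) = (-21 + (-173 - 18*(-34)))*165 = (-21 + (-173 + 612))*165 = (-21 + 439)*165 = 418*165 = 68970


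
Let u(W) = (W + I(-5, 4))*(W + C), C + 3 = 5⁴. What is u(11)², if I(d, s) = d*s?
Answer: 32455809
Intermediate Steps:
C = 622 (C = -3 + 5⁴ = -3 + 625 = 622)
u(W) = (-20 + W)*(622 + W) (u(W) = (W - 5*4)*(W + 622) = (W - 20)*(622 + W) = (-20 + W)*(622 + W))
u(11)² = (-12440 + 11² + 602*11)² = (-12440 + 121 + 6622)² = (-5697)² = 32455809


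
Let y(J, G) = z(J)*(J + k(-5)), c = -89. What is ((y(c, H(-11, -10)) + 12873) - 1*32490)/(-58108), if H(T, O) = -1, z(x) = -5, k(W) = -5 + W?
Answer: 9561/29054 ≈ 0.32908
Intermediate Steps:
y(J, G) = 50 - 5*J (y(J, G) = -5*(J + (-5 - 5)) = -5*(J - 10) = -5*(-10 + J) = 50 - 5*J)
((y(c, H(-11, -10)) + 12873) - 1*32490)/(-58108) = (((50 - 5*(-89)) + 12873) - 1*32490)/(-58108) = (((50 + 445) + 12873) - 32490)*(-1/58108) = ((495 + 12873) - 32490)*(-1/58108) = (13368 - 32490)*(-1/58108) = -19122*(-1/58108) = 9561/29054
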